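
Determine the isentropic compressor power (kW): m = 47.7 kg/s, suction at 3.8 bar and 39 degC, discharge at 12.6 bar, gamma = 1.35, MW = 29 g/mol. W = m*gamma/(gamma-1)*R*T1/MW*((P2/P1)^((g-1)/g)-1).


Isentropic work: W = m*(gamma/(gamma-1))*(R*T1/MW)*((P2/P1)^((gamma-1)/gamma) - 1)
T1 = 39 + 273.15 = 312.15 K
Pressure ratio = 12.6 / 3.8 = 3.31579
Exponent = (1.35 - 1)/1.35 = 0.259259
(P2/P1)^exp - 1 = 3.31579^0.259259 - 1 = 0.364479
W = 47.7 * 1.35 / 0.35 * 8.314 * 312.15 / 29 * 0.364479 = 6001

6001 kW


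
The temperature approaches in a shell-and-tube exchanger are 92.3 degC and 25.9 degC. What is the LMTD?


LMTD = (dT1 - dT2) / ln(dT1/dT2)
= (92.3 - 25.9) / ln(92.3 / 25.9) = 66.4 / 1.2708 = 52.25

52.25 degC


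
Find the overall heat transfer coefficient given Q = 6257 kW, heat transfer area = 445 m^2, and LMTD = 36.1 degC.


From Q = U*A*LMTD, U = Q / (A * LMTD)
U = 6257 / (445 * 36.1) = 6257 / 16064.5 = 0.3895

0.3895 kW/(m^2*K)


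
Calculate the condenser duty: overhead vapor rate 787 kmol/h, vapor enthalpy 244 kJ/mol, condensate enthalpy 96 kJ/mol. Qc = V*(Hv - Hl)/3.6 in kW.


Qc = 787 * (244 - 96) / 3.6 = 787 * 148 / 3.6 = 32350

32350 kW


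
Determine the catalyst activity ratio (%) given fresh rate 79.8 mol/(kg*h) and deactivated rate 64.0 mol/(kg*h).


Activity (%) = (rate_used / rate_fresh) * 100
rate_used = 64.0, rate_fresh = 79.8
= (64.0 / 79.8) * 100
= 0.8020 * 100 = 80.20

80.20 %


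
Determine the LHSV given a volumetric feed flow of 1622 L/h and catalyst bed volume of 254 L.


LHSV = volumetric feed rate / catalyst volume
= 1622 L/h / 254 L
= 6.386 h^-1

6.386 h^-1


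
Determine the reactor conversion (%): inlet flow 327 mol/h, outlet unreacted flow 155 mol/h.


X = (F_in - F_out) / F_in * 100
Moles reacted = 327 - 155 = 172
X = 172 / 327 * 100
= 0.5260 * 100
= 52.60 %

52.60 %


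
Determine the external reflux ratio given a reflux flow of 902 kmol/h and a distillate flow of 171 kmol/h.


Reflux ratio definition: R = L / D (liquid returned / distillate withdrawn)
L = 902 kmol/h, D = 171 kmol/h
R = 902 / 171 = 5.275

5.275


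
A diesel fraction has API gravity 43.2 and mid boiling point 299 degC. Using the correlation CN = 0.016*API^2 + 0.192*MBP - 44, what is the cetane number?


CN = 0.016 * 43.2^2 + 0.192 * 299 - 44
CN = 29.85984 + 57.408 - 44 = 43.26784

43.26784


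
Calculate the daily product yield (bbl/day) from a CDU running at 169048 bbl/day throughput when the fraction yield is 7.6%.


Crude throughput = 169048 bbl/day
Fraction yield = 7.6%
yield = throughput * fraction / 100
yield = 169048 * 7.6 / 100 = 12847.648

12847.648 bbl/day


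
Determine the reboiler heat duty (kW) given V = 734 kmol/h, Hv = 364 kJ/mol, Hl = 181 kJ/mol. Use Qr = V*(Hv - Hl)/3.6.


Qr = 734 * (364 - 181) / 3.6 = 734 * 183 / 3.6 = 37310

37310 kW


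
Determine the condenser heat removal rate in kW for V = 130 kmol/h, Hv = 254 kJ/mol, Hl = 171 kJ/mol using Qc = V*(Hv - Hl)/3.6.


Qc = 130 * (254 - 171) / 3.6 = 130 * 83 / 3.6 = 2997

2997 kW


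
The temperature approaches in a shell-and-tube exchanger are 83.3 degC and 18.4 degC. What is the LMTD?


LMTD = (dT1 - dT2) / ln(dT1/dT2)
= (83.3 - 18.4) / ln(83.3 / 18.4) = 64.9 / 1.5101 = 42.98

42.98 degC


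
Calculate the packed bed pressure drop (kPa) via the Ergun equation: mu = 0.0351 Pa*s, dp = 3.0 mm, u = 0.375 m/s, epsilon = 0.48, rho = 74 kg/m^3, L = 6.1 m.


dp = 3.0 mm = 0.003 m
Viscous term = 150*0.0351*0.375*(1-0.48)^2 / (0.003^2*0.48^3) = 536377
Inertial term = 1.75*74*0.375^2*(1-0.48) / (0.003*0.48^3) = 28542.4
dP/L = 536377 + 28542.4 = 564919 Pa/m
dP = 564919 * 6.1 / 1000 = 3446 kPa

3446 kPa


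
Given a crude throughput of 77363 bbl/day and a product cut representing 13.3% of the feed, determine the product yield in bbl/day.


Crude throughput = 77363 bbl/day
Fraction yield = 13.3%
yield = throughput * fraction / 100
yield = 77363 * 13.3 / 100 = 10289.279

10289.279 bbl/day


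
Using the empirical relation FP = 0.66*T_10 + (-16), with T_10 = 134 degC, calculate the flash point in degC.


FP = 0.66 * 134 + (-16) = 72.44

72.44 degC


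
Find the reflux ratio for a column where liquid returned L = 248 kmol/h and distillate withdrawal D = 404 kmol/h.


Reflux ratio definition: R = L / D (liquid returned / distillate withdrawn)
L = 248 kmol/h, D = 404 kmol/h
R = 248 / 404 = 0.6139

0.6139


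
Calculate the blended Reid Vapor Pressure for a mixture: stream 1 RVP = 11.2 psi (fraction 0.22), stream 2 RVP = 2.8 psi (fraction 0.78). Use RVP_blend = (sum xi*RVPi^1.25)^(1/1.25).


Chevron index: RVP_blend = (sum xi*RVPi^1.25)^(1/1.25)
RVP^1.25 terms: 0.22 * 11.2^1.25 + 0.78 * 2.8^1.25 = 7.33275
RVP_blend = 7.33275^(1/1.25) = 4.923

4.923 psi


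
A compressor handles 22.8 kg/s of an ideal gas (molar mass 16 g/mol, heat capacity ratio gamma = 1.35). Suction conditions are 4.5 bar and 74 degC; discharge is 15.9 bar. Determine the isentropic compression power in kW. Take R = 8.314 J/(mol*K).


Isentropic work: W = m*(gamma/(gamma-1))*(R*T1/MW)*((P2/P1)^((gamma-1)/gamma) - 1)
T1 = 74 + 273.15 = 347.15 K
Pressure ratio = 15.9 / 4.5 = 3.53333
Exponent = (1.35 - 1)/1.35 = 0.259259
(P2/P1)^exp - 1 = 3.53333^0.259259 - 1 = 0.387144
W = 22.8 * 1.35 / 0.35 * 8.314 * 347.15 / 16 * 0.387144 = 6142

6142 kW


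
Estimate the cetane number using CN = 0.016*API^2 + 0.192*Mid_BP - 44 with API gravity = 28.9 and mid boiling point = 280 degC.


CN = 0.016 * 28.9^2 + 0.192 * 280 - 44
CN = 13.36336 + 53.76 - 44 = 23.12336

23.12336


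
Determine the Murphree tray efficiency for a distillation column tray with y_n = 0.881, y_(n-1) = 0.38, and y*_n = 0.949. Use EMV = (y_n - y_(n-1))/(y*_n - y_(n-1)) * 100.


Murphree vapor efficiency: EMV = (y_n - y_(n-1)) / (y*_n - y_(n-1)) * 100
EMV = (0.881 - 0.38) / (0.949 - 0.38) * 100 = 0.501 / 0.569 * 100 = 88.05

88.05 %


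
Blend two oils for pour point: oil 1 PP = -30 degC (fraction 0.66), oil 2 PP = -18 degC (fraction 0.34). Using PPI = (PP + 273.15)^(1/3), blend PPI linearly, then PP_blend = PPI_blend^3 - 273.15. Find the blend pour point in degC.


PPI_1 = (-30 + 273.15)^(1/3) = 6.241535
PPI_2 = (-18 + 273.15)^(1/3) = 6.342569
PPI_blend = 0.66 * 6.241535 + 0.34 * 6.342569 = 6.275887
PP_blend = 6.275887^3 - 273.15 = 247.1868 - 273.15 = -25.96

-25.96 degC


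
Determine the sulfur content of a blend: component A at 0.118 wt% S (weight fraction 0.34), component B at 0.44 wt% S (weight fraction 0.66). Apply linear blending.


Linear sulfur blending: S_blend = x1*S1 + x2*S2
Contribution 1: 0.34 * 0.118 = 0.04012 wt%
Contribution 2: 0.66 * 0.44 = 0.2904 wt%
S_blend = 0.04012 + 0.2904 = 0.33052

0.33052 wt%


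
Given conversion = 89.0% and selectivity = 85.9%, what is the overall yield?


Overall yield = conversion (%) * selectivity (%) / 100
Conversion = 89.0%, Selectivity = 85.9%
Y = 89.0 * 85.9 / 100
= 76.451 %

76.451 %


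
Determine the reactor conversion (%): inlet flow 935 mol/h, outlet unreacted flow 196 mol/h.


X = (F_in - F_out) / F_in * 100
Moles reacted = 935 - 196 = 739
X = 739 / 935 * 100
= 0.7904 * 100
= 79.04 %

79.04 %


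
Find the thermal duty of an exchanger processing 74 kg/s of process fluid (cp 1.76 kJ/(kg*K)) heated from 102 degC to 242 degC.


Q = m_dot * cp * delta_T
delta_T = 242 - 102 = 140 K
Q = 74 * 1.76 * 140
= 130.24 * 140
= 18233.6 kW

18233.6 kW


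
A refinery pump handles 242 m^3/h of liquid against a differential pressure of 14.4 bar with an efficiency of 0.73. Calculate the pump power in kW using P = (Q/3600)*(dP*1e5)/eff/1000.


Q = 242 / 3600 = 0.0672222 m^3/s
P = 0.0672222 * (14.4 * 1e5) / 0.73 / 1000 = 132.6

132.6 kW


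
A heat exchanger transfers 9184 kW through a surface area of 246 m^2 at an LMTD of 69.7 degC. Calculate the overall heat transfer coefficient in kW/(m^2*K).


From Q = U*A*LMTD, U = Q / (A * LMTD)
U = 9184 / (246 * 69.7) = 9184 / 17146.2 = 0.5356

0.5356 kW/(m^2*K)


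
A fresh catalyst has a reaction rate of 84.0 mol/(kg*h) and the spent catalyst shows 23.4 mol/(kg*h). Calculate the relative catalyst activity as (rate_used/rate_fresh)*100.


Activity (%) = (rate_used / rate_fresh) * 100
rate_used = 23.4, rate_fresh = 84.0
= (23.4 / 84.0) * 100
= 0.2786 * 100 = 27.86

27.86 %


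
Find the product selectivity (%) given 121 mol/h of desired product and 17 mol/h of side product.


Selectivity = desired / (desired + undesired) * 100
Total products = 121 + 17 = 138 mol/h
S = 121 / 138 * 100
= 0.8768 * 100
= 87.68 %

87.68 %


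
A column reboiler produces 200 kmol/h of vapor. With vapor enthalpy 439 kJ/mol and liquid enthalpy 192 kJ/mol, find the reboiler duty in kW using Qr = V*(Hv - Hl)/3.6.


Qr = 200 * (439 - 192) / 3.6 = 200 * 247 / 3.6 = 13720

13720 kW


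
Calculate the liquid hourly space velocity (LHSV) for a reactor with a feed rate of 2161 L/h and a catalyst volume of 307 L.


LHSV = volumetric feed rate / catalyst volume
= 2161 L/h / 307 L
= 7.039 h^-1

7.039 h^-1


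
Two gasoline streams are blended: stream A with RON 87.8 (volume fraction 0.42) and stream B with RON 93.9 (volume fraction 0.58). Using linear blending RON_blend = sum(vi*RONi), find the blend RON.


Linear blending: RON_blend = sum(vi * RONi)
Contribution 1: 0.42 * 87.8 = 36.876
Contribution 2: 0.58 * 93.9 = 54.462
RON_blend = 36.876 + 54.462 = 91.338

91.338


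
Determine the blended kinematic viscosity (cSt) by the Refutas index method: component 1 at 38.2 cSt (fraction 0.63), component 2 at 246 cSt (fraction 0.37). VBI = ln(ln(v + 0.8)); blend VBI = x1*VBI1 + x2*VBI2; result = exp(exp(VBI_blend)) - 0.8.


Refutas method: VBN_i = 14.534*ln(ln(visc_i + 0.8)) + 10.975, blended linearly by mass fraction; since VBN is linear in VBI_i = ln(ln(visc_i + 0.8)) and the fractions sum to 1, blend VBI directly: visc = exp(exp(VBI_blend)) - 0.8
VBI_1 = ln(ln(38.2 + 0.8)) = 1.29844
VBI_2 = ln(ln(246 + 0.8)) = 1.70631
VBI_blend = 0.63 * 1.29844 + 0.37 * 1.70631 = 1.44935
visc_blend = exp(exp(1.44935)) - 0.8 = 70.03

70.03 cSt


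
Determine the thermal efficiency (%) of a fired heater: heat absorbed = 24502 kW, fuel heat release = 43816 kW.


Furnace efficiency = Q_absorbed / Q_fuel * 100
= 24502 / 43816 * 100 = 55.92

55.92 %


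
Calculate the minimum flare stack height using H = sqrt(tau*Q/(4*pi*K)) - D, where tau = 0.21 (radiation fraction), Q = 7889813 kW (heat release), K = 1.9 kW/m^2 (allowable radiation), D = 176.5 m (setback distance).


tau*Q/(4*pi*K) = 0.21 * 7889813 / (4 * pi * 1.9) = 69394.1
sqrt(69394.1) = 263.428
H = 263.428 - 176.5 = 86.93

86.93 m


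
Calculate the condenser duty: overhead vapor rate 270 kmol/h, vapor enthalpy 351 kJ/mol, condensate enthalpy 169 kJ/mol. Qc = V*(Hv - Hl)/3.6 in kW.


Qc = 270 * (351 - 169) / 3.6 = 270 * 182 / 3.6 = 13650

13650 kW


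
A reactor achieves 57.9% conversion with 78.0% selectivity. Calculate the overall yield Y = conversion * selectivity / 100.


Overall yield = conversion (%) * selectivity (%) / 100
Conversion = 57.9%, Selectivity = 78.0%
Y = 57.9 * 78.0 / 100
= 45.162 %

45.162 %


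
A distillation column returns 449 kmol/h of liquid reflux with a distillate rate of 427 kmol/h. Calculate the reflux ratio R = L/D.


Reflux ratio definition: R = L / D (liquid returned / distillate withdrawn)
L = 449 kmol/h, D = 427 kmol/h
R = 449 / 427 = 1.052

1.052


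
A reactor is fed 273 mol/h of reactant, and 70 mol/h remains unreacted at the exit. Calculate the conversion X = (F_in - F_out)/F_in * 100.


X = (F_in - F_out) / F_in * 100
Moles reacted = 273 - 70 = 203
X = 203 / 273 * 100
= 0.7436 * 100
= 74.36 %

74.36 %


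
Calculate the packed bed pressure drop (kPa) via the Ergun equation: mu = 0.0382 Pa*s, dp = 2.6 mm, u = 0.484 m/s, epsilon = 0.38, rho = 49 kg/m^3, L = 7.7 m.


dp = 2.6 mm = 0.0026 m
Viscous term = 150*0.0382*0.484*(1-0.38)^2 / (0.0026^2*0.38^3) = 2873990
Inertial term = 1.75*49*0.484^2*(1-0.38) / (0.0026*0.38^3) = 87295.6
dP/L = 2873990 + 87295.6 = 2961290 Pa/m
dP = 2961290 * 7.7 / 1000 = 22800 kPa

22800 kPa


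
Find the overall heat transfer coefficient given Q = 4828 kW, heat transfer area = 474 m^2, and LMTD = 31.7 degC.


From Q = U*A*LMTD, U = Q / (A * LMTD)
U = 4828 / (474 * 31.7) = 4828 / 15025.8 = 0.3213

0.3213 kW/(m^2*K)


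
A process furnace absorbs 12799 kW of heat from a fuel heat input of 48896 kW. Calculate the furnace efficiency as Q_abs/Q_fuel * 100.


Furnace efficiency = Q_absorbed / Q_fuel * 100
= 12799 / 48896 * 100 = 26.18

26.18 %


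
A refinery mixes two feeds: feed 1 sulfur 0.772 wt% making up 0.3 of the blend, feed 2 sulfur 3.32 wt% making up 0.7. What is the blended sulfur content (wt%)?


Linear sulfur blending: S_blend = x1*S1 + x2*S2
Contribution 1: 0.3 * 0.772 = 0.2316 wt%
Contribution 2: 0.7 * 3.32 = 2.324 wt%
S_blend = 0.2316 + 2.324 = 2.5556

2.5556 wt%


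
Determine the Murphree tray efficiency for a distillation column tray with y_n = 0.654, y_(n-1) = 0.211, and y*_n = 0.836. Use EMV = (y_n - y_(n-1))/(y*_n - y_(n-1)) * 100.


Murphree vapor efficiency: EMV = (y_n - y_(n-1)) / (y*_n - y_(n-1)) * 100
EMV = (0.654 - 0.211) / (0.836 - 0.211) * 100 = 0.443 / 0.625 * 100 = 70.88

70.88 %


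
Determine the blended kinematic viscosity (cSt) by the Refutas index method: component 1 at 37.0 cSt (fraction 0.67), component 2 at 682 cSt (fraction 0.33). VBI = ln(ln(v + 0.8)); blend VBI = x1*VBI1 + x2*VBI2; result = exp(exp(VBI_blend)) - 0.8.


Refutas method: VBN_i = 14.534*ln(ln(visc_i + 0.8)) + 10.975, blended linearly by mass fraction; since VBN is linear in VBI_i = ln(ln(visc_i + 0.8)) and the fractions sum to 1, blend VBI directly: visc = exp(exp(VBI_blend)) - 0.8
VBI_1 = ln(ln(37.0 + 0.8)) = 1.28987
VBI_2 = ln(ln(682 + 0.8)) = 1.87583
VBI_blend = 0.67 * 1.28987 + 0.33 * 1.87583 = 1.48324
visc_blend = exp(exp(1.48324)) - 0.8 = 81.24

81.24 cSt


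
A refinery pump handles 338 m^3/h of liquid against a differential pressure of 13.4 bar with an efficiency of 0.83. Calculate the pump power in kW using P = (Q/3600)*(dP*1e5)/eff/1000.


Q = 338 / 3600 = 0.0938889 m^3/s
P = 0.0938889 * (13.4 * 1e5) / 0.83 / 1000 = 151.6

151.6 kW


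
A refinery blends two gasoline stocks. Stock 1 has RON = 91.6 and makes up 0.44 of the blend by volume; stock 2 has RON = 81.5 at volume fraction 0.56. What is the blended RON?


Linear blending: RON_blend = sum(vi * RONi)
Contribution 1: 0.44 * 91.6 = 40.304
Contribution 2: 0.56 * 81.5 = 45.64
RON_blend = 40.304 + 45.64 = 85.944

85.944


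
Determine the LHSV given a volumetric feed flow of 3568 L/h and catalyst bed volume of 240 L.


LHSV = volumetric feed rate / catalyst volume
= 3568 L/h / 240 L
= 14.87 h^-1

14.87 h^-1


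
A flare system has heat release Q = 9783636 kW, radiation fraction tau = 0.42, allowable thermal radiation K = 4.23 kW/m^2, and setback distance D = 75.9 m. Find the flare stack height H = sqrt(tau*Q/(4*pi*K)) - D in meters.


tau*Q/(4*pi*K) = 0.42 * 9783636 / (4 * pi * 4.23) = 77303.5
sqrt(77303.5) = 278.035
H = 278.035 - 75.9 = 202.1

202.1 m


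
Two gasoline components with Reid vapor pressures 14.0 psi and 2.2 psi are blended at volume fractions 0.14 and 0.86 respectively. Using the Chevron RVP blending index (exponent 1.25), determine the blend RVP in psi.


Chevron index: RVP_blend = (sum xi*RVPi^1.25)^(1/1.25)
RVP^1.25 terms: 0.14 * 14.0^1.25 + 0.86 * 2.2^1.25 = 6.09553
RVP_blend = 6.09553^(1/1.25) = 4.246

4.246 psi


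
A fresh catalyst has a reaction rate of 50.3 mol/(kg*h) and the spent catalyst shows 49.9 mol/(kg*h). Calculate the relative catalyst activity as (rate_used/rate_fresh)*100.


Activity (%) = (rate_used / rate_fresh) * 100
rate_used = 49.9, rate_fresh = 50.3
= (49.9 / 50.3) * 100
= 0.9920 * 100 = 99.20

99.20 %


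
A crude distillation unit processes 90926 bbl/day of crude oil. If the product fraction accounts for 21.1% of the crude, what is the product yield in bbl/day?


Crude throughput = 90926 bbl/day
Fraction yield = 21.1%
yield = throughput * fraction / 100
yield = 90926 * 21.1 / 100 = 19185.386

19185.386 bbl/day


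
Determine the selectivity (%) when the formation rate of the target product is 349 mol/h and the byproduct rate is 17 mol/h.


Selectivity = desired / (desired + undesired) * 100
Total products = 349 + 17 = 366 mol/h
S = 349 / 366 * 100
= 0.9536 * 100
= 95.36 %

95.36 %


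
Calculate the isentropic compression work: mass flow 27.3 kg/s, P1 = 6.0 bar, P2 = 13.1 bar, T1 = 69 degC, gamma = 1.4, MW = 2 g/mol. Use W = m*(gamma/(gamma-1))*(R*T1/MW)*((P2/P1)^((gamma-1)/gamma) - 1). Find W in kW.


Isentropic work: W = m*(gamma/(gamma-1))*(R*T1/MW)*((P2/P1)^((gamma-1)/gamma) - 1)
T1 = 69 + 273.15 = 342.15 K
Pressure ratio = 13.1 / 6.0 = 2.18333
Exponent = (1.4 - 1)/1.4 = 0.285714
(P2/P1)^exp - 1 = 2.18333^0.285714 - 1 = 0.249946
W = 27.3 * 1.4 / 0.4 * 8.314 * 342.15 / 2 * 0.249946 = 33970

33970 kW


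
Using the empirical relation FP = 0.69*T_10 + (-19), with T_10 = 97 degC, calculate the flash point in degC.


FP = 0.69 * 97 + (-19) = 47.93

47.93 degC


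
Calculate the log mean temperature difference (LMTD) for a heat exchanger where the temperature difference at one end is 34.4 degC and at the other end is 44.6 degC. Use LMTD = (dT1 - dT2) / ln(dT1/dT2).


LMTD = (dT1 - dT2) / ln(dT1/dT2)
= (34.4 - 44.6) / ln(34.4 / 44.6) = -10.2 / -0.259677 = 39.28

39.28 degC


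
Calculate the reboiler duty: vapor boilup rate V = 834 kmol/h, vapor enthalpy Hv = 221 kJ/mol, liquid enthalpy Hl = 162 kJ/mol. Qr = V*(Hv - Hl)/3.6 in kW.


Qr = 834 * (221 - 162) / 3.6 = 834 * 59 / 3.6 = 13670

13670 kW


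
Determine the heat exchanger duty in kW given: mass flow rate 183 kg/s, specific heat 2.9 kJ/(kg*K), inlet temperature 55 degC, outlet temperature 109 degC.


Q = m_dot * cp * delta_T
delta_T = 109 - 55 = 54 K
Q = 183 * 2.9 * 54
= 530.7 * 54
= 28657.8 kW

28657.8 kW


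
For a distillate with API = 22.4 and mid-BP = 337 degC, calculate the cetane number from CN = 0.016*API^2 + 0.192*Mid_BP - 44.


CN = 0.016 * 22.4^2 + 0.192 * 337 - 44
CN = 8.02816 + 64.704 - 44 = 28.73216

28.73216


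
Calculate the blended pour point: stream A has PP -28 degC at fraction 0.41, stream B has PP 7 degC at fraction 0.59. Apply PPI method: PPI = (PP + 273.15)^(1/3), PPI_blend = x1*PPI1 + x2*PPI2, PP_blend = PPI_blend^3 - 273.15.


PPI_1 = (-28 + 273.15)^(1/3) = 6.258601
PPI_2 = (7 + 273.15)^(1/3) = 6.543301
PPI_blend = 0.41 * 6.258601 + 0.59 * 6.543301 = 6.426574
PP_blend = 6.426574^3 - 273.15 = 265.423 - 273.15 = -7.73

-7.73 degC


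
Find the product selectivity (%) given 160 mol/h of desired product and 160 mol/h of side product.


Selectivity = desired / (desired + undesired) * 100
Total products = 160 + 160 = 320 mol/h
S = 160 / 320 * 100
= 0.5000 * 100
= 50.00 %

50.00 %


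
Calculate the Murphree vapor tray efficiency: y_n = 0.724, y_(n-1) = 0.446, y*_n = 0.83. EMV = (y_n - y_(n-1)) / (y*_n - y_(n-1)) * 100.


Murphree vapor efficiency: EMV = (y_n - y_(n-1)) / (y*_n - y_(n-1)) * 100
EMV = (0.724 - 0.446) / (0.83 - 0.446) * 100 = 0.278 / 0.384 * 100 = 72.40

72.40 %


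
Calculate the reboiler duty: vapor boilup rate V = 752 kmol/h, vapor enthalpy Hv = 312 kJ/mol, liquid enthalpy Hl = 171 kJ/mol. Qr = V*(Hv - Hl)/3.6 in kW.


Qr = 752 * (312 - 171) / 3.6 = 752 * 141 / 3.6 = 29450

29450 kW


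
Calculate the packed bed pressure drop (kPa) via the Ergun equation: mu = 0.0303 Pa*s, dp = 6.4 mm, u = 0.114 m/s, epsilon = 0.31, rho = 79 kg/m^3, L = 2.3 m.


dp = 6.4 mm = 0.0064 m
Viscous term = 150*0.0303*0.114*(1-0.31)^2 / (0.0064^2*0.31^3) = 202158
Inertial term = 1.75*79*0.114^2*(1-0.31) / (0.0064*0.31^3) = 6502.18
dP/L = 202158 + 6502.18 = 208660 Pa/m
dP = 208660 * 2.3 / 1000 = 479.9 kPa

479.9 kPa


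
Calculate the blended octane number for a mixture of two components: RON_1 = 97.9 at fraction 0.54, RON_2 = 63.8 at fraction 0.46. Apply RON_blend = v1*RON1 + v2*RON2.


Linear blending: RON_blend = sum(vi * RONi)
Contribution 1: 0.54 * 97.9 = 52.866
Contribution 2: 0.46 * 63.8 = 29.348
RON_blend = 52.866 + 29.348 = 82.214

82.214


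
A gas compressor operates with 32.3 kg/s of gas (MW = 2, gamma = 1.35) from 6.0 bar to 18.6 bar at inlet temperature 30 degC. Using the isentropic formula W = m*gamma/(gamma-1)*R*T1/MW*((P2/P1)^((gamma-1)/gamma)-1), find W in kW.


Isentropic work: W = m*(gamma/(gamma-1))*(R*T1/MW)*((P2/P1)^((gamma-1)/gamma) - 1)
T1 = 30 + 273.15 = 303.15 K
Pressure ratio = 18.6 / 6.0 = 3.1
Exponent = (1.35 - 1)/1.35 = 0.259259
(P2/P1)^exp - 1 = 3.1^0.259259 - 1 = 0.34088
W = 32.3 * 1.35 / 0.35 * 8.314 * 303.15 / 2 * 0.34088 = 53520

53520 kW


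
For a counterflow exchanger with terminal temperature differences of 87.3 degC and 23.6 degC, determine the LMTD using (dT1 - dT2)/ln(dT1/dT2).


LMTD = (dT1 - dT2) / ln(dT1/dT2)
= (87.3 - 23.6) / ln(87.3 / 23.6) = 63.7 / 1.3081 = 48.70

48.70 degC


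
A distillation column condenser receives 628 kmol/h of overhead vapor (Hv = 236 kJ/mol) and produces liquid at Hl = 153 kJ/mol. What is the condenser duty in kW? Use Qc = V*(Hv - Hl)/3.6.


Qc = 628 * (236 - 153) / 3.6 = 628 * 83 / 3.6 = 14480

14480 kW


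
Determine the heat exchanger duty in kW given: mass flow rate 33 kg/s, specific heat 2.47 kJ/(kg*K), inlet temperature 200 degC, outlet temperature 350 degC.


Q = m_dot * cp * delta_T
delta_T = 350 - 200 = 150 K
Q = 33 * 2.47 * 150
= 81.51 * 150
= 12226.5 kW

12226.5 kW


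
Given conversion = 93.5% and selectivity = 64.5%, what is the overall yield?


Overall yield = conversion (%) * selectivity (%) / 100
Conversion = 93.5%, Selectivity = 64.5%
Y = 93.5 * 64.5 / 100
= 60.3075 %

60.3075 %


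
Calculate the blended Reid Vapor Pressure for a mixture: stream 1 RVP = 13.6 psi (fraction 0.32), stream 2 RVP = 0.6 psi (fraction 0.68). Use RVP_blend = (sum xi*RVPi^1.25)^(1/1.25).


Chevron index: RVP_blend = (sum xi*RVPi^1.25)^(1/1.25)
RVP^1.25 terms: 0.32 * 13.6^1.25 + 0.68 * 0.6^1.25 = 8.71653
RVP_blend = 8.71653^(1/1.25) = 5.653

5.653 psi


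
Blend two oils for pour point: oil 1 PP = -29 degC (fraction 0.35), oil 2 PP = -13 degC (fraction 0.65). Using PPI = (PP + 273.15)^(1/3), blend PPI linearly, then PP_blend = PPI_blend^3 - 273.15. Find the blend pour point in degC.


PPI_1 = (-29 + 273.15)^(1/3) = 6.25008
PPI_2 = (-13 + 273.15)^(1/3) = 6.383731
PPI_blend = 0.35 * 6.25008 + 0.65 * 6.383731 = 6.336953
PP_blend = 6.336953^3 - 273.15 = 254.4729 - 273.15 = -18.68

-18.68 degC


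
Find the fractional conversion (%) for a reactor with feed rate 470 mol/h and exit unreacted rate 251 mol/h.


X = (F_in - F_out) / F_in * 100
Moles reacted = 470 - 251 = 219
X = 219 / 470 * 100
= 0.4660 * 100
= 46.60 %

46.60 %


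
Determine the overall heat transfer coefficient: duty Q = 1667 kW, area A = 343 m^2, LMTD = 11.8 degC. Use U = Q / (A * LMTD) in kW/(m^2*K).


From Q = U*A*LMTD, U = Q / (A * LMTD)
U = 1667 / (343 * 11.8) = 1667 / 4047.4 = 0.4119

0.4119 kW/(m^2*K)


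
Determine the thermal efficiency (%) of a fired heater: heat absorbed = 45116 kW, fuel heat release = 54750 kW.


Furnace efficiency = Q_absorbed / Q_fuel * 100
= 45116 / 54750 * 100 = 82.40

82.40 %


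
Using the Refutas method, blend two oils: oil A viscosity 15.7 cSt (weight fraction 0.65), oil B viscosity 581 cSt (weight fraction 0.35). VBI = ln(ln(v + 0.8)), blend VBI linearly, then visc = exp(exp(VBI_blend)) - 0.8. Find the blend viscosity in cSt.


Refutas method: VBN_i = 14.534*ln(ln(visc_i + 0.8)) + 10.975, blended linearly by mass fraction; since VBN is linear in VBI_i = ln(ln(visc_i + 0.8)) and the fractions sum to 1, blend VBI directly: visc = exp(exp(VBI_blend)) - 0.8
VBI_1 = ln(ln(15.7 + 0.8)) = 1.03082
VBI_2 = ln(ln(581 + 0.8)) = 1.85099
VBI_blend = 0.65 * 1.03082 + 0.35 * 1.85099 = 1.31788
visc_blend = exp(exp(1.31788)) - 0.8 = 41.11

41.11 cSt


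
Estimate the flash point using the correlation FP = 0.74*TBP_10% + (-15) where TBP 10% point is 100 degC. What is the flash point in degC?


FP = 0.74 * 100 + (-15) = 59

59 degC


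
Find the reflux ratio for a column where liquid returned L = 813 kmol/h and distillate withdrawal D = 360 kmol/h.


Reflux ratio definition: R = L / D (liquid returned / distillate withdrawn)
L = 813 kmol/h, D = 360 kmol/h
R = 813 / 360 = 2.258

2.258


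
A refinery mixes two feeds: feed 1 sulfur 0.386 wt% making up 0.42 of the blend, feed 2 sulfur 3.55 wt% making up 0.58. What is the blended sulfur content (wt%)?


Linear sulfur blending: S_blend = x1*S1 + x2*S2
Contribution 1: 0.42 * 0.386 = 0.16212 wt%
Contribution 2: 0.58 * 3.55 = 2.059 wt%
S_blend = 0.16212 + 2.059 = 2.22112

2.22112 wt%


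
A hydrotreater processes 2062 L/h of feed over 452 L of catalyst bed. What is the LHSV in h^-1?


LHSV = volumetric feed rate / catalyst volume
= 2062 L/h / 452 L
= 4.562 h^-1

4.562 h^-1


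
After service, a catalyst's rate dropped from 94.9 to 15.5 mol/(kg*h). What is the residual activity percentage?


Activity (%) = (rate_used / rate_fresh) * 100
rate_used = 15.5, rate_fresh = 94.9
= (15.5 / 94.9) * 100
= 0.1633 * 100 = 16.33

16.33 %


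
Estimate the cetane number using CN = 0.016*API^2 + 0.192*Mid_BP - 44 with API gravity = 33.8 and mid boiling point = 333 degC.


CN = 0.016 * 33.8^2 + 0.192 * 333 - 44
CN = 18.27904 + 63.936 - 44 = 38.21504

38.21504


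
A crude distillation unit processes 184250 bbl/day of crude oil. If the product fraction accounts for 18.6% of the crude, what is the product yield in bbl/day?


Crude throughput = 184250 bbl/day
Fraction yield = 18.6%
yield = throughput * fraction / 100
yield = 184250 * 18.6 / 100 = 34270.5

34270.5 bbl/day


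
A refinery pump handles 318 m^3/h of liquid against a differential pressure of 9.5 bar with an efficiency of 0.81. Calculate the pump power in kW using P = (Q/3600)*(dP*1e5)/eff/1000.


Q = 318 / 3600 = 0.0883333 m^3/s
P = 0.0883333 * (9.5 * 1e5) / 0.81 / 1000 = 103.6

103.6 kW


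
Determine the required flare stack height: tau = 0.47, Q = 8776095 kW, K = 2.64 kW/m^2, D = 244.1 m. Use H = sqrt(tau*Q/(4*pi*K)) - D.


tau*Q/(4*pi*K) = 0.47 * 8776095 / (4 * pi * 2.64) = 124333
sqrt(124333) = 352.609
H = 352.609 - 244.1 = 108.5

108.5 m


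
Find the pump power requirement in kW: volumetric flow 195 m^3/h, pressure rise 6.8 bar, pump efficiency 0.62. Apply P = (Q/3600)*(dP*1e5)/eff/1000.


Q = 195 / 3600 = 0.0541667 m^3/s
P = 0.0541667 * (6.8 * 1e5) / 0.62 / 1000 = 59.41

59.41 kW


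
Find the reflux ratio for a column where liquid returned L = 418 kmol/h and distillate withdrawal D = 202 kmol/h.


Reflux ratio definition: R = L / D (liquid returned / distillate withdrawn)
L = 418 kmol/h, D = 202 kmol/h
R = 418 / 202 = 2.069

2.069


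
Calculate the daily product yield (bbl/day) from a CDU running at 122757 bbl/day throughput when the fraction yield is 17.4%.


Crude throughput = 122757 bbl/day
Fraction yield = 17.4%
yield = throughput * fraction / 100
yield = 122757 * 17.4 / 100 = 21359.718

21359.718 bbl/day


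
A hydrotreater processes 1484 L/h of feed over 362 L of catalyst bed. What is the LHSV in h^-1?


LHSV = volumetric feed rate / catalyst volume
= 1484 L/h / 362 L
= 4.099 h^-1

4.099 h^-1


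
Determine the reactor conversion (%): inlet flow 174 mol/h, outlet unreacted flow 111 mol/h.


X = (F_in - F_out) / F_in * 100
Moles reacted = 174 - 111 = 63
X = 63 / 174 * 100
= 0.3621 * 100
= 36.21 %

36.21 %


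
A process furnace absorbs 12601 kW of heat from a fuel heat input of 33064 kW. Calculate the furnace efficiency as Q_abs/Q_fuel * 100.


Furnace efficiency = Q_absorbed / Q_fuel * 100
= 12601 / 33064 * 100 = 38.11

38.11 %


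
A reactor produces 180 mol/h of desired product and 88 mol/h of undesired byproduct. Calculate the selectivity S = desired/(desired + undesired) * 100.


Selectivity = desired / (desired + undesired) * 100
Total products = 180 + 88 = 268 mol/h
S = 180 / 268 * 100
= 0.6716 * 100
= 67.16 %

67.16 %


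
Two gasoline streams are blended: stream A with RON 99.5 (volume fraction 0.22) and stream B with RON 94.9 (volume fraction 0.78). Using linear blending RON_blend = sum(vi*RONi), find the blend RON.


Linear blending: RON_blend = sum(vi * RONi)
Contribution 1: 0.22 * 99.5 = 21.89
Contribution 2: 0.78 * 94.9 = 74.022
RON_blend = 21.89 + 74.022 = 95.912

95.912


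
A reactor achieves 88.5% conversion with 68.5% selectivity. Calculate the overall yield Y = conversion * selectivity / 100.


Overall yield = conversion (%) * selectivity (%) / 100
Conversion = 88.5%, Selectivity = 68.5%
Y = 88.5 * 68.5 / 100
= 60.6225 %

60.6225 %


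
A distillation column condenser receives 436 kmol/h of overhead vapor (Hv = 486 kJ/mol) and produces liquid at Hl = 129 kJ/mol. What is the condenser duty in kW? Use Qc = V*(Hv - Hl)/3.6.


Qc = 436 * (486 - 129) / 3.6 = 436 * 357 / 3.6 = 43240

43240 kW


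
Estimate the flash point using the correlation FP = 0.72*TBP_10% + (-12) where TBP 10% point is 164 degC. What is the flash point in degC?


FP = 0.72 * 164 + (-12) = 106.08

106.08 degC


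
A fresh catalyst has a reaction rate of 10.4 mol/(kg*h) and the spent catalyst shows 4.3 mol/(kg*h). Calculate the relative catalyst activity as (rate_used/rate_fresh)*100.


Activity (%) = (rate_used / rate_fresh) * 100
rate_used = 4.3, rate_fresh = 10.4
= (4.3 / 10.4) * 100
= 0.4135 * 100 = 41.35

41.35 %


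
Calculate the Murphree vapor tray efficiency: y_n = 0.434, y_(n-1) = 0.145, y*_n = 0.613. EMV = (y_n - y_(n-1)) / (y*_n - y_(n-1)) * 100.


Murphree vapor efficiency: EMV = (y_n - y_(n-1)) / (y*_n - y_(n-1)) * 100
EMV = (0.434 - 0.145) / (0.613 - 0.145) * 100 = 0.289 / 0.468 * 100 = 61.75

61.75 %


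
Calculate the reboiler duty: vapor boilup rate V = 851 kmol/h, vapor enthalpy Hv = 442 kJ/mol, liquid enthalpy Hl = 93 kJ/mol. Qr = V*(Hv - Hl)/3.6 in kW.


Qr = 851 * (442 - 93) / 3.6 = 851 * 349 / 3.6 = 82500

82500 kW


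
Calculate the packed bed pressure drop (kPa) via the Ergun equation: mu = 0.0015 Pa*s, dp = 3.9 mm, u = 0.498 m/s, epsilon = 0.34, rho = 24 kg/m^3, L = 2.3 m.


dp = 3.9 mm = 0.0039 m
Viscous term = 150*0.0015*0.498*(1-0.34)^2 / (0.0039^2*0.34^3) = 81645.8
Inertial term = 1.75*24*0.498^2*(1-0.34) / (0.0039*0.34^3) = 44848.8
dP/L = 81645.8 + 44848.8 = 126495 Pa/m
dP = 126495 * 2.3 / 1000 = 290.9 kPa

290.9 kPa


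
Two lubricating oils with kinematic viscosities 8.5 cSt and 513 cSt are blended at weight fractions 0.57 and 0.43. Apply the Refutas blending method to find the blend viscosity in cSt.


Refutas method: VBN_i = 14.534*ln(ln(visc_i + 0.8)) + 10.975, blended linearly by mass fraction; since VBN is linear in VBI_i = ln(ln(visc_i + 0.8)) and the fractions sum to 1, blend VBI directly: visc = exp(exp(VBI_blend)) - 0.8
VBI_1 = ln(ln(8.5 + 0.8)) = 0.802008
VBI_2 = ln(ln(513 + 0.8)) = 1.83127
VBI_blend = 0.57 * 0.802008 + 0.43 * 1.83127 = 1.24459
visc_blend = exp(exp(1.24459)) - 0.8 = 31.39

31.39 cSt


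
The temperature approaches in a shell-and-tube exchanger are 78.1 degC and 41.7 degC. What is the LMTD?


LMTD = (dT1 - dT2) / ln(dT1/dT2)
= (78.1 - 41.7) / ln(78.1 / 41.7) = 36.4 / 0.627489 = 58.01

58.01 degC


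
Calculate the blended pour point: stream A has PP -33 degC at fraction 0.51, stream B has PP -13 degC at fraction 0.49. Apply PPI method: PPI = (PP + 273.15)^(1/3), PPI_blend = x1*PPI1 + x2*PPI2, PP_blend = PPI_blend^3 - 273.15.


PPI_1 = (-33 + 273.15)^(1/3) = 6.215759
PPI_2 = (-13 + 273.15)^(1/3) = 6.383731
PPI_blend = 0.51 * 6.215759 + 0.49 * 6.383731 = 6.298065
PP_blend = 6.298065^3 - 273.15 = 249.8167 - 273.15 = -23.33

-23.33 degC


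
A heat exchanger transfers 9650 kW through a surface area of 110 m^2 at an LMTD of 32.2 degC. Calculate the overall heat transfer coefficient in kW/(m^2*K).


From Q = U*A*LMTD, U = Q / (A * LMTD)
U = 9650 / (110 * 32.2) = 9650 / 3542 = 2.724

2.724 kW/(m^2*K)


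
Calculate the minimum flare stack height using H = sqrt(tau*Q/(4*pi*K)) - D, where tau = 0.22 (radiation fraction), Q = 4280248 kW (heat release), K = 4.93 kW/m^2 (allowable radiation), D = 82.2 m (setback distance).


tau*Q/(4*pi*K) = 0.22 * 4280248 / (4 * pi * 4.93) = 15199.7
sqrt(15199.7) = 123.287
H = 123.287 - 82.2 = 41.09

41.09 m


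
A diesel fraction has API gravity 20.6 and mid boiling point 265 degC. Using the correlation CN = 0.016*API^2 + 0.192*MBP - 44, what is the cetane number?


CN = 0.016 * 20.6^2 + 0.192 * 265 - 44
CN = 6.78976 + 50.88 - 44 = 13.66976

13.66976


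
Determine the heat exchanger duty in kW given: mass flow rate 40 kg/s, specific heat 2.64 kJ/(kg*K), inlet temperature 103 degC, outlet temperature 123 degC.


Q = m_dot * cp * delta_T
delta_T = 123 - 103 = 20 K
Q = 40 * 2.64 * 20
= 105.6 * 20
= 2112 kW

2112 kW


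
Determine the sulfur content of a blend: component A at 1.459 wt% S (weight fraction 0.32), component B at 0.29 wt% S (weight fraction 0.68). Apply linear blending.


Linear sulfur blending: S_blend = x1*S1 + x2*S2
Contribution 1: 0.32 * 1.459 = 0.46688 wt%
Contribution 2: 0.68 * 0.29 = 0.1972 wt%
S_blend = 0.46688 + 0.1972 = 0.66408

0.66408 wt%


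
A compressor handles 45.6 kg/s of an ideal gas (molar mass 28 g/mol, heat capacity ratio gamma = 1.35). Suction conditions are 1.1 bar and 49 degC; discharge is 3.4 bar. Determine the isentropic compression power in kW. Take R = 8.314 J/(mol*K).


Isentropic work: W = m*(gamma/(gamma-1))*(R*T1/MW)*((P2/P1)^((gamma-1)/gamma) - 1)
T1 = 49 + 273.15 = 322.15 K
Pressure ratio = 3.4 / 1.1 = 3.09091
Exponent = (1.35 - 1)/1.35 = 0.259259
(P2/P1)^exp - 1 = 3.09091^0.259259 - 1 = 0.33986
W = 45.6 * 1.35 / 0.35 * 8.314 * 322.15 / 28 * 0.33986 = 5718

5718 kW


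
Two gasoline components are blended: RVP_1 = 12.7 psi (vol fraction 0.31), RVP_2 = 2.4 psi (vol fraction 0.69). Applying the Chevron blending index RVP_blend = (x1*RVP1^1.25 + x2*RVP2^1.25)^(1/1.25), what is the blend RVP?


Chevron index: RVP_blend = (sum xi*RVPi^1.25)^(1/1.25)
RVP^1.25 terms: 0.31 * 12.7^1.25 + 0.69 * 2.4^1.25 = 9.49335
RVP_blend = 9.49335^(1/1.25) = 6.053

6.053 psi


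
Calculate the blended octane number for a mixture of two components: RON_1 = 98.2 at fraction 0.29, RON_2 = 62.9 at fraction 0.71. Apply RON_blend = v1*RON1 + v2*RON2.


Linear blending: RON_blend = sum(vi * RONi)
Contribution 1: 0.29 * 98.2 = 28.478
Contribution 2: 0.71 * 62.9 = 44.659
RON_blend = 28.478 + 44.659 = 73.137

73.137


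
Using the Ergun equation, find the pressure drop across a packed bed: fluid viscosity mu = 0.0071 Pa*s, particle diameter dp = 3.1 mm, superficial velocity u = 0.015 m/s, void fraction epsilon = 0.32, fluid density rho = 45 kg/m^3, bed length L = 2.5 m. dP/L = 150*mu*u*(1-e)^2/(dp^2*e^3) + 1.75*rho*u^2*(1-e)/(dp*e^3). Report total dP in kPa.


dp = 3.1 mm = 0.0031 m
Viscous term = 150*0.0071*0.015*(1-0.32)^2 / (0.0031^2*0.32^3) = 23457.7
Inertial term = 1.75*45*0.015^2*(1-0.32) / (0.0031*0.32^3) = 118.612
dP/L = 23457.7 + 118.612 = 23576.3 Pa/m
dP = 23576.3 * 2.5 / 1000 = 58.94 kPa

58.94 kPa


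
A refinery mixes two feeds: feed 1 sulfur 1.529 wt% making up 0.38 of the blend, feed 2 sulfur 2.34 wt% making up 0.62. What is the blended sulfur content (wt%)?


Linear sulfur blending: S_blend = x1*S1 + x2*S2
Contribution 1: 0.38 * 1.529 = 0.58102 wt%
Contribution 2: 0.62 * 2.34 = 1.4508 wt%
S_blend = 0.58102 + 1.4508 = 2.03182

2.03182 wt%


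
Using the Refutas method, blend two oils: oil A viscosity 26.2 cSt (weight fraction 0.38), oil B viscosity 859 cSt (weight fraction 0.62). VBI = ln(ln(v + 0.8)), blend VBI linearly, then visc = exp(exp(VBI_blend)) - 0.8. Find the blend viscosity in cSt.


Refutas method: VBN_i = 14.534*ln(ln(visc_i + 0.8)) + 10.975, blended linearly by mass fraction; since VBN is linear in VBI_i = ln(ln(visc_i + 0.8)) and the fractions sum to 1, blend VBI directly: visc = exp(exp(VBI_blend)) - 0.8
VBI_1 = ln(ln(26.2 + 0.8)) = 1.19266
VBI_2 = ln(ln(859 + 0.8)) = 1.91053
VBI_blend = 0.38 * 1.19266 + 0.62 * 1.91053 = 1.63774
visc_blend = exp(exp(1.63774)) - 0.8 = 170.5

170.5 cSt


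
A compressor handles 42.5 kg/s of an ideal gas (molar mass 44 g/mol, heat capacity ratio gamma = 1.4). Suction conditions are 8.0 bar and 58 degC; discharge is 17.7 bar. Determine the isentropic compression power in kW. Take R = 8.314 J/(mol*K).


Isentropic work: W = m*(gamma/(gamma-1))*(R*T1/MW)*((P2/P1)^((gamma-1)/gamma) - 1)
T1 = 58 + 273.15 = 331.15 K
Pressure ratio = 17.7 / 8.0 = 2.2125
Exponent = (1.4 - 1)/1.4 = 0.285714
(P2/P1)^exp - 1 = 2.2125^0.285714 - 1 = 0.254694
W = 42.5 * 1.4 / 0.4 * 8.314 * 331.15 / 44 * 0.254694 = 2371

2371 kW


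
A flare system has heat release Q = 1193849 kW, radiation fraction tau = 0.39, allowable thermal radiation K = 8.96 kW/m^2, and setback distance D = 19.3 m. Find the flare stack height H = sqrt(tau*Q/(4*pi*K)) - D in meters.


tau*Q/(4*pi*K) = 0.39 * 1193849 / (4 * pi * 8.96) = 4135.2
sqrt(4135.2) = 64.3055
H = 64.3055 - 19.3 = 45.01

45.01 m


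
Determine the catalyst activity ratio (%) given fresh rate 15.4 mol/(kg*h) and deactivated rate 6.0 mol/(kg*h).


Activity (%) = (rate_used / rate_fresh) * 100
rate_used = 6.0, rate_fresh = 15.4
= (6.0 / 15.4) * 100
= 0.3896 * 100 = 38.96

38.96 %


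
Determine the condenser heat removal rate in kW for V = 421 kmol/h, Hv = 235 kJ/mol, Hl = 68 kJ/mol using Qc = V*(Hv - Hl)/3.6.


Qc = 421 * (235 - 68) / 3.6 = 421 * 167 / 3.6 = 19530

19530 kW


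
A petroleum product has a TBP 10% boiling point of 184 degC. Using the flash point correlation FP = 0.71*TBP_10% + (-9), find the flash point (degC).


FP = 0.71 * 184 + (-9) = 121.64

121.64 degC


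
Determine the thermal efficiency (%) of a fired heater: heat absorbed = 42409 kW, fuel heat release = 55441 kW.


Furnace efficiency = Q_absorbed / Q_fuel * 100
= 42409 / 55441 * 100 = 76.49

76.49 %


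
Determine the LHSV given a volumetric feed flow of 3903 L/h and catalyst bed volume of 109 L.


LHSV = volumetric feed rate / catalyst volume
= 3903 L/h / 109 L
= 35.81 h^-1

35.81 h^-1


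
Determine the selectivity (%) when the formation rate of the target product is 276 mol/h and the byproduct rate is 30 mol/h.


Selectivity = desired / (desired + undesired) * 100
Total products = 276 + 30 = 306 mol/h
S = 276 / 306 * 100
= 0.9020 * 100
= 90.20 %

90.20 %


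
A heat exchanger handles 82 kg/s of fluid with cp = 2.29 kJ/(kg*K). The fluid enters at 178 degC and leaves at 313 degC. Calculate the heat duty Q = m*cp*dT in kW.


Q = m_dot * cp * delta_T
delta_T = 313 - 178 = 135 K
Q = 82 * 2.29 * 135
= 187.78 * 135
= 25350.3 kW

25350.3 kW


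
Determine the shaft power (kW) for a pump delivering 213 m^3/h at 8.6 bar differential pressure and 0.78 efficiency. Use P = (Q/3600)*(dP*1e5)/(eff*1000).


Q = 213 / 3600 = 0.0591667 m^3/s
P = 0.0591667 * (8.6 * 1e5) / 0.78 / 1000 = 65.24

65.24 kW


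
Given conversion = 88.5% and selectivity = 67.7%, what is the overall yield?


Overall yield = conversion (%) * selectivity (%) / 100
Conversion = 88.5%, Selectivity = 67.7%
Y = 88.5 * 67.7 / 100
= 59.9145 %

59.9145 %


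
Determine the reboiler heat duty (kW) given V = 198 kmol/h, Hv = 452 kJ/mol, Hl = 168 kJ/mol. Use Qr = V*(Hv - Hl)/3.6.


Qr = 198 * (452 - 168) / 3.6 = 198 * 284 / 3.6 = 15620

15620 kW


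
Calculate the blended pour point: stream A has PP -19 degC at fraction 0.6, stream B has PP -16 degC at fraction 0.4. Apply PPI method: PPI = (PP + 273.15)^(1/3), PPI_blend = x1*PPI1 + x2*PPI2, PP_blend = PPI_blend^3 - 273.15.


PPI_1 = (-19 + 273.15)^(1/3) = 6.334272
PPI_2 = (-16 + 273.15)^(1/3) = 6.359098
PPI_blend = 0.6 * 6.334272 + 0.4 * 6.359098 = 6.344202
PP_blend = 6.344202^3 - 273.15 = 255.3471 - 273.15 = -17.8

-17.8 degC
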